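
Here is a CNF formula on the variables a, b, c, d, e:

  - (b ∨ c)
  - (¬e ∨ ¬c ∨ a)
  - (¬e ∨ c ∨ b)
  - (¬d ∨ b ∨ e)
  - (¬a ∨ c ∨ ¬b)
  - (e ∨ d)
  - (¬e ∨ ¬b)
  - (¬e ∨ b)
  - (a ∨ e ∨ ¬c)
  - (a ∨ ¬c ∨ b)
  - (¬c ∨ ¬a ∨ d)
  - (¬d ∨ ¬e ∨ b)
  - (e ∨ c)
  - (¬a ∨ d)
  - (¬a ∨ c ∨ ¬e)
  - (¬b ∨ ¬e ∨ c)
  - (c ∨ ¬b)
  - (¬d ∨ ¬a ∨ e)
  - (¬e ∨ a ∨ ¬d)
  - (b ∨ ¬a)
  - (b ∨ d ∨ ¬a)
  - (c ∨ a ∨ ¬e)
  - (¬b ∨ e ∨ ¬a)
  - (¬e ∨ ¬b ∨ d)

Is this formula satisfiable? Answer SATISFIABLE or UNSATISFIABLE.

e = True:
  propagation gives b=False; an empty clause results — contradiction.
e = False:
  propagation gives d=True, b=True, c=True, a=True; an empty clause results — contradiction.
Every branch closes, so no satisfying assignment exists.

UNSATISFIABLE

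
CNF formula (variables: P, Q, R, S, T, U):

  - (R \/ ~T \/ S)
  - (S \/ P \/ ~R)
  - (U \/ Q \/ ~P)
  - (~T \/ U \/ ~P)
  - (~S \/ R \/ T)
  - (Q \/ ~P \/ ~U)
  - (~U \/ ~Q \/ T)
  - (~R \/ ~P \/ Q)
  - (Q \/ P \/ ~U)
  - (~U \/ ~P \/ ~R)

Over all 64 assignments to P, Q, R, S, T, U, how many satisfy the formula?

Split on P, then U.
  P=T, U=T: remaining (Q,R,S,T) ∈ {(T,F,T,T)} — 1.
  P=T, U=F: remaining (Q,R,S,T) ∈ {(T,F,F,F); (T,T,F,F); (T,T,T,F)} — 3.
  P=F, U=T: remaining (Q,R,S,T) ∈ {(T,F,T,T); (T,T,T,T)} — 2.
  P=F, U=F: Q free; 4 ways for (R,S,T) × 2^1 = 8.
Total: 1 + 3 + 2 + 8 = 14.

14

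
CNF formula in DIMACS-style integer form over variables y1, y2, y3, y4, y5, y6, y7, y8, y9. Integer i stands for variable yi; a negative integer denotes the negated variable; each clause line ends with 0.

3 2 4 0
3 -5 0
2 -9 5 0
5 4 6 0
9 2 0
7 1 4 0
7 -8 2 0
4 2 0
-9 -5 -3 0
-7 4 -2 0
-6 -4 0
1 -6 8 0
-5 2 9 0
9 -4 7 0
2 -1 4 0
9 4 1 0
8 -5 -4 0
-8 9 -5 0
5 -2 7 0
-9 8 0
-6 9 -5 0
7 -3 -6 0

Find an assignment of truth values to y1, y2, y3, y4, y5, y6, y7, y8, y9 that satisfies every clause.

y1=False, y2=True, y3=True, y4=True, y5=False, y6=False, y7=True, y8=False, y9=False

Check each clause:
  1. {y3, y4, y2} — y2 is true.
  2. {y3, ¬y5} — y3 is true.
  3. {¬y9, y5, y2} — y2 is true.
  4. {y6, y5, y4} — y4 is true.
  5. {y2, y9} — y2 is true.
  6. {y4, y7, y1} — y4 is true.
  7. {¬y8, y2, y7} — ¬y8 is true.
  8. {y2, y4} — y2 is true.
  9. {¬y5, ¬y9, ¬y3} — ¬y5 is true.
  10. {¬y7, ¬y2, y4} — y4 is true.
  11. {¬y6, ¬y4} — ¬y6 is true.
  12. {y1, ¬y6, y8} — ¬y6 is true.
  13. {¬y5, y2, y9} — y2 is true.
  14. {y7, y9, ¬y4} — y7 is true.
  15. {y2, ¬y1, y4} — y2 is true.
  16. {y1, y9, y4} — y4 is true.
  17. {¬y5, y8, ¬y4} — ¬y5 is true.
  18. {¬y8, ¬y5, y9} — ¬y8 is true.
  19. {y5, y7, ¬y2} — y7 is true.
  20. {¬y9, y8} — ¬y9 is true.
  21. {¬y6, ¬y5, y9} — ¬y6 is true.
  22. {y7, ¬y3, ¬y6} — ¬y6 is true.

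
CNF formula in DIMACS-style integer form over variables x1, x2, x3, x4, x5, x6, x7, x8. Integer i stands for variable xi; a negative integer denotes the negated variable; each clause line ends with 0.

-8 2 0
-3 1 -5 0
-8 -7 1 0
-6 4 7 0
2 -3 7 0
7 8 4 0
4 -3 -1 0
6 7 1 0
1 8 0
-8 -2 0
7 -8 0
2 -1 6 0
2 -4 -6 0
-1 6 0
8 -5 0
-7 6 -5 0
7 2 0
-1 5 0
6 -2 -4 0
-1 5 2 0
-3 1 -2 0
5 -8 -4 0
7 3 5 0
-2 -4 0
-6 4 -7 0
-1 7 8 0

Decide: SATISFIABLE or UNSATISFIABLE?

UNSATISFIABLE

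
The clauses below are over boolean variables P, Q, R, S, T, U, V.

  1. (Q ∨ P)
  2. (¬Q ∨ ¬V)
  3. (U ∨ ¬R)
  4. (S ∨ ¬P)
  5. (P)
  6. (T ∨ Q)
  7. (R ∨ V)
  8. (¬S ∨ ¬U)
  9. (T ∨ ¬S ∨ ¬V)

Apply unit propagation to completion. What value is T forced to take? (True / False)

True

(P) is a unit clause: P = True.
(S ∨ ¬P) with P = True leaves only S, so S = True.
In (¬U ∨ ¬S), ¬S is now false; ¬U must hold, so U = False.
In (¬R ∨ U), U is now false; ¬R must hold, so R = False.
In (R ∨ V), R is now false; V must hold, so V = True.
(¬Q ∨ ¬V) with V = True leaves only ¬Q, so Q = False.
(T ∨ Q): since Q = False, the clause reduces to (T). T = True.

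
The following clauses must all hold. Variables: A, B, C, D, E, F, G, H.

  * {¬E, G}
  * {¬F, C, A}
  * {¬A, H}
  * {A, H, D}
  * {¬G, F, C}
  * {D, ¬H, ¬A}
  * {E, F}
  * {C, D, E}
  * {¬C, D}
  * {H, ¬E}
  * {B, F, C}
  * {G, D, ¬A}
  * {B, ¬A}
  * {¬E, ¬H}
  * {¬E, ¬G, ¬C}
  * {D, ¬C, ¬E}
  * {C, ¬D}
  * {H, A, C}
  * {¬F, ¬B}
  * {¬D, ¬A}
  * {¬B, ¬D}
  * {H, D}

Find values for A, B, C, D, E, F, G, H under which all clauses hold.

A=False, B=False, C=True, D=True, E=False, F=True, G=True, H=True

Check each clause:
  1. {G, ¬E} — ¬E is true.
  2. {¬F, A, C} — C is true.
  3. {¬A, H} — H is true.
  4. {H, D, A} — H is true.
  5. {F, ¬G, C} — C is true.
  6. {D, ¬A, ¬H} — D is true.
  7. {E, F} — F is true.
  8. {D, C, E} — C is true.
  9. {¬C, D} — D is true.
  10. {H, ¬E} — H is true.
  11. {F, B, C} — C is true.
  12. {¬A, G, D} — D is true.
  13. {B, ¬A} — ¬A is true.
  14. {¬H, ¬E} — ¬E is true.
  15. {¬C, ¬G, ¬E} — ¬E is true.
  16. {¬C, ¬E, D} — ¬E is true.
  17. {C, ¬D} — C is true.
  18. {C, H, A} — H is true.
  19. {¬B, ¬F} — ¬B is true.
  20. {¬A, ¬D} — ¬A is true.
  21. {¬B, ¬D} — ¬B is true.
  22. {H, D} — H is true.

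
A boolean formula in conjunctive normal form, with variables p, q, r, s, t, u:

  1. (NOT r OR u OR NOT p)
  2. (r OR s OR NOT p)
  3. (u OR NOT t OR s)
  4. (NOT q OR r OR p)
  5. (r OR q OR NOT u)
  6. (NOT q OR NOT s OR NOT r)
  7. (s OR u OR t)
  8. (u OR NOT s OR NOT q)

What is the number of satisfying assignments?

20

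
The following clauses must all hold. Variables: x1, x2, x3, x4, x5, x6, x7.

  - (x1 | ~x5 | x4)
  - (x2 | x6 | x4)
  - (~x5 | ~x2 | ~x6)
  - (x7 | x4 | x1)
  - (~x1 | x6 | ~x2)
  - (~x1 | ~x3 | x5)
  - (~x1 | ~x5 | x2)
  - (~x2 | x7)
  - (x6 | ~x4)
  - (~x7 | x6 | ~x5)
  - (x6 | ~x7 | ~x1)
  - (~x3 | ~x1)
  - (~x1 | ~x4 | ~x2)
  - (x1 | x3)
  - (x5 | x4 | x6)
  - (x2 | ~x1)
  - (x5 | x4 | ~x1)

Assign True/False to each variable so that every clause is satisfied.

x1=False, x2=True, x3=True, x4=False, x5=False, x6=True, x7=True

Check each clause:
  1. (x1 | ~x5 | x4) — ~x5 is true.
  2. (x4 | x2 | x6) — x2 is true.
  3. (~x2 | ~x6 | ~x5) — ~x5 is true.
  4. (x7 | x1 | x4) — x7 is true.
  5. (~x2 | x6 | ~x1) — ~x1 is true.
  6. (~x3 | ~x1 | x5) — ~x1 is true.
  7. (~x5 | x2 | ~x1) — x2 is true.
  8. (~x2 | x7) — x7 is true.
  9. (x6 | ~x4) — ~x4 is true.
  10. (~x7 | ~x5 | x6) — ~x5 is true.
  11. (~x1 | ~x7 | x6) — ~x1 is true.
  12. (~x1 | ~x3) — ~x1 is true.
  13. (~x4 | ~x1 | ~x2) — ~x4 is true.
  14. (x1 | x3) — x3 is true.
  15. (x6 | x5 | x4) — x6 is true.
  16. (~x1 | x2) — x2 is true.
  17. (x5 | x4 | ~x1) — ~x1 is true.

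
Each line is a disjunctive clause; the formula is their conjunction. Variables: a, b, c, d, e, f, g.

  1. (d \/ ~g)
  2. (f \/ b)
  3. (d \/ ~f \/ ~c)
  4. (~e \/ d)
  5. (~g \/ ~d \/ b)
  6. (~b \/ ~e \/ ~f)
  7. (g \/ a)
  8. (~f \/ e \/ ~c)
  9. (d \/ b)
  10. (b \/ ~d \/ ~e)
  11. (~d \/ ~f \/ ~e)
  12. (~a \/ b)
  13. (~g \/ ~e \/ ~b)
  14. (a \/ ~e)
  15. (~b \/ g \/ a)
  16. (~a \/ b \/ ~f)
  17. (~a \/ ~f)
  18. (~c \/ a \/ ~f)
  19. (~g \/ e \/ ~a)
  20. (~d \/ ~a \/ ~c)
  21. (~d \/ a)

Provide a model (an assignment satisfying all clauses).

a=True, b=True, c=False, d=True, e=True, f=False, g=False

Check each clause:
  1. (d \/ ~g) — ~g is true.
  2. (b \/ f) — b is true.
  3. (d \/ ~f \/ ~c) — ~f is true.
  4. (~e \/ d) — d is true.
  5. (b \/ ~d \/ ~g) — ~g is true.
  6. (~e \/ ~b \/ ~f) — ~f is true.
  7. (g \/ a) — a is true.
  8. (~f \/ e \/ ~c) — ~c is true.
  9. (b \/ d) — b is true.
  10. (b \/ ~e \/ ~d) — b is true.
  11. (~e \/ ~d \/ ~f) — ~f is true.
  12. (~a \/ b) — b is true.
  13. (~e \/ ~g \/ ~b) — ~g is true.
  14. (a \/ ~e) — a is true.
  15. (g \/ a \/ ~b) — a is true.
  16. (~a \/ b \/ ~f) — b is true.
  17. (~a \/ ~f) — ~f is true.
  18. (a \/ ~c \/ ~f) — a is true.
  19. (~a \/ ~g \/ e) — ~g is true.
  20. (~c \/ ~a \/ ~d) — ~c is true.
  21. (a \/ ~d) — a is true.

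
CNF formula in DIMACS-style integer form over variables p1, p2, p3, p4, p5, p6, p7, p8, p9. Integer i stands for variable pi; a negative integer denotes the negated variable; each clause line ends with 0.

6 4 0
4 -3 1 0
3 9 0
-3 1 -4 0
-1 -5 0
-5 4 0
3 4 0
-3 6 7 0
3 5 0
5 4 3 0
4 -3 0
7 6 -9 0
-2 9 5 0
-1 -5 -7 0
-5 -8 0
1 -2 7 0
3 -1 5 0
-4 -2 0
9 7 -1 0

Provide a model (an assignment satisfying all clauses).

Pure literal: p2 appears only negated; assign p2 = False.
Pure literal: p8 appears only negated; assign p8 = False.
Try p1 = False.
Branch on p3: take p3 = False.
  then p9 is forced to True.
  then p4 is forced to True.
  then p5 is forced to True.
Branch on p6: take p6 = False.
  then p7 is forced to True.

p1=False, p2=False, p3=False, p4=True, p5=True, p6=False, p7=True, p8=False, p9=True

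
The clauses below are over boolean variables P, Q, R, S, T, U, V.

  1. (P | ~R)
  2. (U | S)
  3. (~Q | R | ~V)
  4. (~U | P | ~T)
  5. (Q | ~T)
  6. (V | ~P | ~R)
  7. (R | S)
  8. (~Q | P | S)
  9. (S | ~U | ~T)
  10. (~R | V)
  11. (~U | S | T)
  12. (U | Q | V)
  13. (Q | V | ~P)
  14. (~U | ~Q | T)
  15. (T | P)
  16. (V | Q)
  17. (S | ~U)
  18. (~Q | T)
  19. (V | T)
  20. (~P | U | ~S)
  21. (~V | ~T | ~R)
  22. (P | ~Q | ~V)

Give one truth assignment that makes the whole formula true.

P=1  Q=0  R=1  S=1  T=0  U=1  V=1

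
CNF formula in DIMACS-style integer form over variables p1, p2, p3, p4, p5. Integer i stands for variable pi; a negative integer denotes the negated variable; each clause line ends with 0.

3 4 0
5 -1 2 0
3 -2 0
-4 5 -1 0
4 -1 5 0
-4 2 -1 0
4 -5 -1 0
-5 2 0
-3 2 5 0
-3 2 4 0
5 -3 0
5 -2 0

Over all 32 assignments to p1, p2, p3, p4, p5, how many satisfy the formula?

4

Satisfying assignments:
  p1=0 p2=0 p3=0 p4=1 p5=0
  p1=0 p2=1 p3=1 p4=0 p5=1
  p1=0 p2=1 p3=1 p4=1 p5=1
  p1=1 p2=1 p3=1 p4=1 p5=1
That's 4 in total.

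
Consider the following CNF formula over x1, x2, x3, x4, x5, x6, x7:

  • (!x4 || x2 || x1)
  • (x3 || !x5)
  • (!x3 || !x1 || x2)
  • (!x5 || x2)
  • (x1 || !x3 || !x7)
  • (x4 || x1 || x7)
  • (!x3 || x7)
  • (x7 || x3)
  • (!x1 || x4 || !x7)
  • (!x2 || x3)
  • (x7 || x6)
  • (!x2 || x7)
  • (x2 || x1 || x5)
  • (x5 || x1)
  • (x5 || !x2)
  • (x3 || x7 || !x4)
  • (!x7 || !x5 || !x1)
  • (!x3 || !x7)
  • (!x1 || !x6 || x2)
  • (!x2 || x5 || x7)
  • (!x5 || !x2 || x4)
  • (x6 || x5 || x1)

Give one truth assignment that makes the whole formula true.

x1=T  x2=F  x3=F  x4=T  x5=F  x6=F  x7=T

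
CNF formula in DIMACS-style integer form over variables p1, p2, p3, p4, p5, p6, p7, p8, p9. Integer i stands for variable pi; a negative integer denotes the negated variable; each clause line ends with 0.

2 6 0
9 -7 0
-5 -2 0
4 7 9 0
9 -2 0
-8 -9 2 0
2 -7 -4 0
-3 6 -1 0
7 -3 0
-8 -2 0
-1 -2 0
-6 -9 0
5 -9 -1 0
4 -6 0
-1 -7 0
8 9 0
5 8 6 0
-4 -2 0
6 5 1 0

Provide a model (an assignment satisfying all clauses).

p1=T, p2=F, p3=F, p4=T, p5=F, p6=T, p7=F, p8=T, p9=F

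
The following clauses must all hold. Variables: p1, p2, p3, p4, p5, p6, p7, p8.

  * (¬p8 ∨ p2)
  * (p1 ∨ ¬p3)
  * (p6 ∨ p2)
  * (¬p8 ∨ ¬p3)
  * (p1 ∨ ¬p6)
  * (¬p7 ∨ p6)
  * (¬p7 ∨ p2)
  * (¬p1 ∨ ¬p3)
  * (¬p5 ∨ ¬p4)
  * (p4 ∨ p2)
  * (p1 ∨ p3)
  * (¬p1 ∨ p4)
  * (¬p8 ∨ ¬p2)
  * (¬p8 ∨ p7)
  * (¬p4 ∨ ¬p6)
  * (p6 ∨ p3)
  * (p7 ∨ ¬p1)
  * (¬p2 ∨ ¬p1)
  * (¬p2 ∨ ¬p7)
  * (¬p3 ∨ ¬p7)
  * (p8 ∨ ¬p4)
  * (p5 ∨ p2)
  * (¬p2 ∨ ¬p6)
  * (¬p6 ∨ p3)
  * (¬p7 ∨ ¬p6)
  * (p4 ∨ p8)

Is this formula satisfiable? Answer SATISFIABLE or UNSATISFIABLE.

p2 = True:
  propagation gives p8=False, p1=False, p3=False; an empty clause results — contradiction.
p2 = False:
  propagation gives p8=False, p6=True, p1=True, p7=False; an empty clause results — contradiction.
Every branch closes, so no satisfying assignment exists.

UNSATISFIABLE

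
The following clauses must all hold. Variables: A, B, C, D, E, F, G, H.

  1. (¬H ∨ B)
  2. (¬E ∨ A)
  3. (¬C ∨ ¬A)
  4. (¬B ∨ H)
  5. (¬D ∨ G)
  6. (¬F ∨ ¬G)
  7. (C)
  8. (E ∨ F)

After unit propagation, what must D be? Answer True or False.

False

(C) stands alone — C = True.
(¬C ∨ ¬A): since C = True, the clause reduces to (¬A). A = False.
(¬E ∨ A): since A = False, the clause reduces to (¬E). E = False.
(E ∨ F) with E = False leaves only F, so F = True.
In (¬F ∨ ¬G), ¬F is now false; ¬G must hold, so G = False.
(G ∨ ¬D) with G = False leaves only ¬D, so D = False.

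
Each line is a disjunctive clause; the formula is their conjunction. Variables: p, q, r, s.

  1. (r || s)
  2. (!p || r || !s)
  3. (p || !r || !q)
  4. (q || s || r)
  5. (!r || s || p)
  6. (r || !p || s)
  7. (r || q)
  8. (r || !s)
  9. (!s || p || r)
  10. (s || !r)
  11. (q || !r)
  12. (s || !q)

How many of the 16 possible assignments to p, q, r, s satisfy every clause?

1

Satisfying assignments:
  p=1 q=1 r=1 s=1
Count: 1.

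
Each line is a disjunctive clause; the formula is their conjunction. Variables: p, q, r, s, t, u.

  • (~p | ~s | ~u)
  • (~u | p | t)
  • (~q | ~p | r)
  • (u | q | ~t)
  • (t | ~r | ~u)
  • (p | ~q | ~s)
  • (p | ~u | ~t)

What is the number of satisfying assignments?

Case analysis on p and u:
  p=1, u=1: remaining (q,r,s,t) ∈ {(0,0,0,0); (0,0,0,1); (0,1,0,1); (1,1,0,1)} — 4.
  p=1, u=0: s free; 4 ways for (q,r,t) × 2^1 = 8.
  p=0, u=1: a clause becomes empty — 0.
  p=0, u=0: r free; 4 ways for (q,s,t) × 2^1 = 8.
Total: 4 + 8 + 0 + 8 = 20.

20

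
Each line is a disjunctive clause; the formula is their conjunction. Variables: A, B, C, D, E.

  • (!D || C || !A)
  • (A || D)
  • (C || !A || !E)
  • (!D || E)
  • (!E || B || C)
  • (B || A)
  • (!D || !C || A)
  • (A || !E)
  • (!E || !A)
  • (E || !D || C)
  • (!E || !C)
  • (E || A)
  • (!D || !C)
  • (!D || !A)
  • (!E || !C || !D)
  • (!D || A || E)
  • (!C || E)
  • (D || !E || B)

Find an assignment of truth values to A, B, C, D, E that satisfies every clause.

A = T, B = T, C = F, D = F, E = F

Check each clause:
  1. (!A || !D || C) — !D is true.
  2. (D || A) — A is true.
  3. (!E || !A || C) — !E is true.
  4. (!D || E) — !D is true.
  5. (C || !E || B) — B is true.
  6. (A || B) — A is true.
  7. (!C || !D || A) — A is true.
  8. (!E || A) — A is true.
  9. (!E || !A) — !E is true.
  10. (E || !D || C) — !D is true.
  11. (!C || !E) — !E is true.
  12. (A || E) — A is true.
  13. (!D || !C) — !D is true.
  14. (!D || !A) — !D is true.
  15. (!C || !D || !E) — !E is true.
  16. (E || !D || A) — A is true.
  17. (!C || E) — !C is true.
  18. (!E || B || D) — B is true.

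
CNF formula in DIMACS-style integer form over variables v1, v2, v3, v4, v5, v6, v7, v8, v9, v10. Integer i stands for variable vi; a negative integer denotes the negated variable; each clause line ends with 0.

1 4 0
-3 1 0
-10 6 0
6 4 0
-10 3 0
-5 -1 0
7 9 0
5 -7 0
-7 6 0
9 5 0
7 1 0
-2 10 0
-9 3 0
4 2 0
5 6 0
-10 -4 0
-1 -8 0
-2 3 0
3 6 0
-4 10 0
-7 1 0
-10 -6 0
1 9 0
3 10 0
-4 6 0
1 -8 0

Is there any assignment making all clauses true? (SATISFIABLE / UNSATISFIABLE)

UNSATISFIABLE

v1 = True:
  propagation gives v5=False, v7=False, v9=True, v3=True; an empty clause results — contradiction.
v1 = False:
  propagation gives v4=True, v3=False, v10=False; an empty clause results — contradiction.
Every branch closes, so no satisfying assignment exists.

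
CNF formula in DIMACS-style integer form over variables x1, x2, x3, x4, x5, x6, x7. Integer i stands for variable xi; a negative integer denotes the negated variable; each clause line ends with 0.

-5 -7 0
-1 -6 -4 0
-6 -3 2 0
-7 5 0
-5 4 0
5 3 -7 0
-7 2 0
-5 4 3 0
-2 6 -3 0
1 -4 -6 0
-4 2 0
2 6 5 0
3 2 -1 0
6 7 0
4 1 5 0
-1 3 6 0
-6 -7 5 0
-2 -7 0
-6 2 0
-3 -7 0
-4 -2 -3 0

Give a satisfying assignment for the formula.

x1 = True, x2 = True, x3 = True, x4 = False, x5 = False, x6 = True, x7 = False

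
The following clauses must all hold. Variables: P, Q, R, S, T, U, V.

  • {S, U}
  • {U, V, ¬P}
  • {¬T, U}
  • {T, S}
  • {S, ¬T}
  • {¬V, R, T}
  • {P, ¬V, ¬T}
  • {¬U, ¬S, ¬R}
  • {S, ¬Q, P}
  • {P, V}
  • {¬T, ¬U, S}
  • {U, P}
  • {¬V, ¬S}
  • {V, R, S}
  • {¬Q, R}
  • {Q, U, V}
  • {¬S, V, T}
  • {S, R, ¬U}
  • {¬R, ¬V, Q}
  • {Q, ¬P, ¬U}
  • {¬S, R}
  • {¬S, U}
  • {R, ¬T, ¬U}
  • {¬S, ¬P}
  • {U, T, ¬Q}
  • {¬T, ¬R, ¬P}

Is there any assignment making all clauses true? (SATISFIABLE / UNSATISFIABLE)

UNSATISFIABLE

S = True:
  propagation gives V=False, P=True; an empty clause results — contradiction.
S = False:
  propagation gives U=True, T=True; an empty clause results — contradiction.
Every branch closes, so no satisfying assignment exists.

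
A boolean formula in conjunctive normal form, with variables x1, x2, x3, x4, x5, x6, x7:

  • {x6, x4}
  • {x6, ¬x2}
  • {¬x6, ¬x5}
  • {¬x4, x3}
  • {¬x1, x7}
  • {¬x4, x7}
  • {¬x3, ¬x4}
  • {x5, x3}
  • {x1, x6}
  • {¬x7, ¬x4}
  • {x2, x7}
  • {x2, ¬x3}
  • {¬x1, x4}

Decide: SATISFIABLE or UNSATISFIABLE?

SATISFIABLE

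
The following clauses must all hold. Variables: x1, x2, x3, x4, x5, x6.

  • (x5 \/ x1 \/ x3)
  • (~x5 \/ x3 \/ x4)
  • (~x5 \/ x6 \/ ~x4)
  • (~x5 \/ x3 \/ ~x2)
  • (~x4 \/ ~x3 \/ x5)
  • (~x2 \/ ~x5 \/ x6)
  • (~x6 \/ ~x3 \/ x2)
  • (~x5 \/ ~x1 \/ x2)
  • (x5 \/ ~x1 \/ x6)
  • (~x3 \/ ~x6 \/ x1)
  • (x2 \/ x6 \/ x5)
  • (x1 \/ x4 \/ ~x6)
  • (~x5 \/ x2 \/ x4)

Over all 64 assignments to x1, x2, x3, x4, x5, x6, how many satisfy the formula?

9

Case analysis on x5 and x6:
  x5=1, x6=1: remaining (x1,x2,x3,x4) ∈ {(0,0,0,1); (1,1,1,0); (1,1,1,1)} — 3.
  x5=1, x6=0: a clause becomes empty — 0.
  x5=0, x6=1: 5 of the 16 assignments to (x1,x2,x3,x4) work.
  x5=0, x6=0: remaining (x1,x2,x3,x4) ∈ {(0,1,1,0)} — 1.
Total: 3 + 0 + 5 + 1 = 9.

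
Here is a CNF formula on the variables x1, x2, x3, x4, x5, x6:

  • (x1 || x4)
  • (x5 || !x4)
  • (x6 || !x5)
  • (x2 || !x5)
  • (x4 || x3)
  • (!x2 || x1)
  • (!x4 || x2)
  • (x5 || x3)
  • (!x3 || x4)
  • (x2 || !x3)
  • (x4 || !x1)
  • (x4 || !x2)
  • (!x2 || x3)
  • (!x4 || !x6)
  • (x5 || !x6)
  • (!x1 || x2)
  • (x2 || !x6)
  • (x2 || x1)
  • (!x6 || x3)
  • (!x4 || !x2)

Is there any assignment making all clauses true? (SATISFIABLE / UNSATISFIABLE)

UNSATISFIABLE

x2 = True:
  propagation gives x1=True, x4=True; an empty clause results — contradiction.
x2 = False:
  propagation gives x5=False, x4=False, x1=True; an empty clause results — contradiction.
Every branch closes, so no satisfying assignment exists.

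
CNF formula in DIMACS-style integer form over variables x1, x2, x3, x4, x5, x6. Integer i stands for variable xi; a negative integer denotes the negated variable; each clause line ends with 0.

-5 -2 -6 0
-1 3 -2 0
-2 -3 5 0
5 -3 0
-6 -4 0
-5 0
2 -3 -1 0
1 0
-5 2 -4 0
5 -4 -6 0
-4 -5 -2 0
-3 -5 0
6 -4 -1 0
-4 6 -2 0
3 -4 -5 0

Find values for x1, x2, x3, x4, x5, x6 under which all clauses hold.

(~x5) is a unit clause, so x5 = False.
(~x3) is a unit clause, so x3 = False.
Unit propagation: (x1) forces x1 = True.
Unit propagation: (~x2) forces x2 = False.
x4 occurs only negated in the remaining clauses — set x4 = False.
x6 is now unconstrained; take x6 = False.
Every clause has at least one true literal under this assignment.
Check each clause:
  1. (~x5 | ~x6 | ~x2) — ~x6 is true.
  2. (~x1 | ~x2 | x3) — ~x2 is true.
  3. (x5 | ~x2 | ~x3) — ~x3 is true.
  4. (~x3 | x5) — ~x3 is true.
  5. (~x6 | ~x4) — ~x6 is true.
  6. (~x5) — ~x5 is true.
  7. (~x3 | x2 | ~x1) — ~x3 is true.
  8. (x1) — x1 is true.
  9. (x2 | ~x4 | ~x5) — ~x5 is true.
  10. (~x6 | ~x4 | x5) — ~x6 is true.
  11. (~x4 | ~x5 | ~x2) — ~x5 is true.
  12. (~x5 | ~x3) — ~x5 is true.
  13. (~x1 | x6 | ~x4) — ~x4 is true.
  14. (~x4 | x6 | ~x2) — ~x4 is true.
  15. (~x5 | ~x4 | x3) — ~x4 is true.

x1 = True, x2 = False, x3 = False, x4 = False, x5 = False, x6 = False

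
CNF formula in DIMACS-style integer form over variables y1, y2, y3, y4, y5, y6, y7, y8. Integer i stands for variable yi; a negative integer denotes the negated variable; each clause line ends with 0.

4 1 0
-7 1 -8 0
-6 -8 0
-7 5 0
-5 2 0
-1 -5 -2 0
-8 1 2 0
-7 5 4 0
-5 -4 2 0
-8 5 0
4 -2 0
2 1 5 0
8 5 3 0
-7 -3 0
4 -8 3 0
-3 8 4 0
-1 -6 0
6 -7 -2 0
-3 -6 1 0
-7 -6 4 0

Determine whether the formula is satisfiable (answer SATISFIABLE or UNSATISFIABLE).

SATISFIABLE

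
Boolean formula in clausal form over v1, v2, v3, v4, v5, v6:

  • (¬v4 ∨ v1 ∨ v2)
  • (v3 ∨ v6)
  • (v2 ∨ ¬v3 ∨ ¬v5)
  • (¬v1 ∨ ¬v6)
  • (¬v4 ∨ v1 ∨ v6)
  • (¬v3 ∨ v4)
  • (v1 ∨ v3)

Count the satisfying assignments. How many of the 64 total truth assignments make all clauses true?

5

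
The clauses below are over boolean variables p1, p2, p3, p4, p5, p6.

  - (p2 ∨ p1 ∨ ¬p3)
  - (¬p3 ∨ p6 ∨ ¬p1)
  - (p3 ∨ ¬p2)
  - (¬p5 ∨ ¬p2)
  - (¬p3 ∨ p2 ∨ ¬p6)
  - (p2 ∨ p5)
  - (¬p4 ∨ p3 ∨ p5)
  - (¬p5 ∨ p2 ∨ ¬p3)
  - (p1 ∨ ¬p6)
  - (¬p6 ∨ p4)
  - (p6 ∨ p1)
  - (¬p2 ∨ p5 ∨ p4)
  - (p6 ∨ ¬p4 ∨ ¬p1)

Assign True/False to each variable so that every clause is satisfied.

p1 = T, p2 = T, p3 = T, p4 = T, p5 = F, p6 = T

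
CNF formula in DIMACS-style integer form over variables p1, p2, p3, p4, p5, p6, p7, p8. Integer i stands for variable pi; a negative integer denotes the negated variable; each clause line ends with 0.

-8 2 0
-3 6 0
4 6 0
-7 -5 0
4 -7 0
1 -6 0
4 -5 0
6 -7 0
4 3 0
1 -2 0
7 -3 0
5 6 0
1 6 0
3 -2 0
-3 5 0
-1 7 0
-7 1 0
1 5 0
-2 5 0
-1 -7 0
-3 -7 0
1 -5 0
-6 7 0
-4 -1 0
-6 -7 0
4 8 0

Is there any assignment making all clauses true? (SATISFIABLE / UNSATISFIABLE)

p7 = True:
  propagation gives p5=False, p4=True, p6=True; an empty clause results — contradiction.
p7 = False:
  propagation gives p3=False, p4=True, p2=False, p8=False; an empty clause results — contradiction.
Every branch closes, so no satisfying assignment exists.

UNSATISFIABLE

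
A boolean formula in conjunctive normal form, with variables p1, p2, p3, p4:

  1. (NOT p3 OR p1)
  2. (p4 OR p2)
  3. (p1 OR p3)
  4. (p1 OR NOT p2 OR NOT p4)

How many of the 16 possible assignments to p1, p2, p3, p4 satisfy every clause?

6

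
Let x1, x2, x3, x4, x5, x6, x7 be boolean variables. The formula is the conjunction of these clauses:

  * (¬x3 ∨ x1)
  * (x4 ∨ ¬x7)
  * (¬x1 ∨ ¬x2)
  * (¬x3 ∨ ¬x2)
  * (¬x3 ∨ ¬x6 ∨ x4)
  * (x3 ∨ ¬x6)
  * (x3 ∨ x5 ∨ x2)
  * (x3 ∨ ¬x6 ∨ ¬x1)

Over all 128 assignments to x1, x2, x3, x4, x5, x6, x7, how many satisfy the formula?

22

Split on x3, then x1.
  x3=T, x1=T: x5 free; 5 ways for (x2,x4,x6,x7) × 2^1 = 10.
  x3=T, x1=F: a clause becomes empty — 0.
  x3=F, x1=T: remaining (x2,x4,x5,x6,x7) ∈ {(F,F,T,F,F); (F,T,T,F,F); (F,T,T,F,T)} — 3.
  x3=F, x1=F: 9 of the 32 assignments to (x2,x4,x5,x6,x7) work.
Total: 10 + 0 + 3 + 9 = 22.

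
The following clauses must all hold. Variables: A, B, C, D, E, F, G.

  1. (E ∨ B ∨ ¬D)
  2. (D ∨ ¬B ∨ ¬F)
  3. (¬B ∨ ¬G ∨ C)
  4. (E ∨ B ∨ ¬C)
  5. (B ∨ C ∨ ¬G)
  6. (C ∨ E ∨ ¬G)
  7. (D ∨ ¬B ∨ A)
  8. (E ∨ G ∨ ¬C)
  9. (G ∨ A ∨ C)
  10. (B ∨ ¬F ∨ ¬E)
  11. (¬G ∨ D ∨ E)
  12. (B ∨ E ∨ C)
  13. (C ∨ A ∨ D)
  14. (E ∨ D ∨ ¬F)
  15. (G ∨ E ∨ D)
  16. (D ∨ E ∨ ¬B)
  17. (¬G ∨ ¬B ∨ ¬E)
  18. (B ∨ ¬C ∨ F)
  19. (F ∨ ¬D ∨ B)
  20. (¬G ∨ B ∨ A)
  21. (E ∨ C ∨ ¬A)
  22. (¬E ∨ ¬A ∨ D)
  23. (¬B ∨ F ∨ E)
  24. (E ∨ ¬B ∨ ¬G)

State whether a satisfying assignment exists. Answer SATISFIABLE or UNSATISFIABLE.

SATISFIABLE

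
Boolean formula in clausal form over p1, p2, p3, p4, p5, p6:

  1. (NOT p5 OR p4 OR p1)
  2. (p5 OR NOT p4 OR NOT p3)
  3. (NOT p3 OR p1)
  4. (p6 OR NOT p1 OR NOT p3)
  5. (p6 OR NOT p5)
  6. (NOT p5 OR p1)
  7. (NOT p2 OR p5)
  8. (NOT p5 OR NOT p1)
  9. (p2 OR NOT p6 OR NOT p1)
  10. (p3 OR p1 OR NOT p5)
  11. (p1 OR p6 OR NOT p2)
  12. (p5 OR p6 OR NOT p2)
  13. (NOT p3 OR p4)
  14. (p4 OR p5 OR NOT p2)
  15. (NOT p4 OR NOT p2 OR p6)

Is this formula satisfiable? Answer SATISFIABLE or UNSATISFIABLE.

Branch on p1: take p1 = False.
  then p3 is forced to False.
  then p5 is forced to False.
  then p2 is forced to False.
p4, p6 are now unconstrained; take p4 = True, p6 = False.
So p1=0, p2=0, p3=0, p4=1, p5=0, p6=0 is a satisfying assignment.

SATISFIABLE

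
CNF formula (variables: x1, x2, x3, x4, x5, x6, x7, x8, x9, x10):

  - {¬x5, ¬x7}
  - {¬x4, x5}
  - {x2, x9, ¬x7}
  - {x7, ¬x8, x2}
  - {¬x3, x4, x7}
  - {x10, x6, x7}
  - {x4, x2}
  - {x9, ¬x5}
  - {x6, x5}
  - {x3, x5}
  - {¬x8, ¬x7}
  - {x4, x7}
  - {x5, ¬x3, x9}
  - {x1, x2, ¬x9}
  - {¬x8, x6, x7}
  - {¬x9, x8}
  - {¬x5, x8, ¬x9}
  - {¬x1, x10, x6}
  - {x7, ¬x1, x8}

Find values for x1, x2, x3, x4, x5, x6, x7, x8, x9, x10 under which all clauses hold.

x1=0  x2=1  x3=1  x4=1  x5=1  x6=1  x7=0  x8=1  x9=1  x10=1

x2 occurs only positively in the remaining clauses — set x2 = True.
Pure literal: x6 appears only positively; assign x6 = True.
Set x1 = False and propagate.
Try x3 = True.
Try x4 = True.
  then x5 is forced to True.
  then x7 is forced to False.
  then x9 is forced to True.
  then x8 is forced to True.
x10 is now unconstrained; take x10 = True.
Every clause has at least one true literal under this assignment.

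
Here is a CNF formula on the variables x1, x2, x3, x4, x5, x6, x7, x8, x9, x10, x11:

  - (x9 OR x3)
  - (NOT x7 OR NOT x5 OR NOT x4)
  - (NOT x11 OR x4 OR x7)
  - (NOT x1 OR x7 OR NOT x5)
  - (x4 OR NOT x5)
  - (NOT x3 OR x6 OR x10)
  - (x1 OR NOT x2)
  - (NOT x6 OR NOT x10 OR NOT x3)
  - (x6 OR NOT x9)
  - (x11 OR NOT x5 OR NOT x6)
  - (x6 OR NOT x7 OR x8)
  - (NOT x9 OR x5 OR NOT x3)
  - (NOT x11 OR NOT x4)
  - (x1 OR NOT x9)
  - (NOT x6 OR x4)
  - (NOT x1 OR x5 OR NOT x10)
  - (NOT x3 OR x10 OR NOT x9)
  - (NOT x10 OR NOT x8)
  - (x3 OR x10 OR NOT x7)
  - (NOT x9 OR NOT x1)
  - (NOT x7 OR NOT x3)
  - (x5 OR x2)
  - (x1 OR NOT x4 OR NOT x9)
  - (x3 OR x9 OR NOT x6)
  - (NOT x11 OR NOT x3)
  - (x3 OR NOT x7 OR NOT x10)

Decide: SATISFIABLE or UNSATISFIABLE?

Branch on x1: take x1 = True.
  then x9 is forced to False.
  then x3 is forced to True.
  then x7 is forced to False.
  then x5 is forced to False.
  then x10 is forced to False.
  then x6 is forced to True.
  then x4 is forced to True.
  then x11 is forced to False.
  then x2 is forced to True.
x8 is now unconstrained; take x8 = False.
So x1 = 1, x2 = 1, x3 = 1, x4 = 1, x5 = 0, x6 = 1, x7 = 0, x8 = 0, x9 = 0, x10 = 0, x11 = 0 is a satisfying assignment.

SATISFIABLE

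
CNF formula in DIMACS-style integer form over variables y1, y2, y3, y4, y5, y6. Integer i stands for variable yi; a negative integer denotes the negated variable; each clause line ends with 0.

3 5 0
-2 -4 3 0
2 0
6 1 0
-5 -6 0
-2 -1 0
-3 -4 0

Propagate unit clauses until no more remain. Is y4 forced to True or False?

False

(y2) stands alone — y2 = True.
(~y1 \/ ~y2): since y2 = True, the clause reduces to (~y1). y1 = False.
(y1 \/ y6) with y1 = False leaves only y6, so y6 = True.
(~y6 \/ ~y5): since y6 = True, the clause reduces to (~y5). y5 = False.
From (y3 \/ y5) and y5 = False: y3 = True.
(~y4 \/ ~y3): since y3 = True, the clause reduces to (~y4). y4 = False.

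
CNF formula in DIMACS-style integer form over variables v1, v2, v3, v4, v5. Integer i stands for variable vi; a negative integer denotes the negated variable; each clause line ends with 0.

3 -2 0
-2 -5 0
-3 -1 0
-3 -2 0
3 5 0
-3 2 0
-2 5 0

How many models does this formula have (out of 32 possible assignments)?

Satisfying assignments:
  v1=F v2=F v3=F v4=F v5=T
  v1=F v2=F v3=F v4=T v5=T
  v1=T v2=F v3=F v4=F v5=T
  v1=T v2=F v3=F v4=T v5=T
Count: 4.

4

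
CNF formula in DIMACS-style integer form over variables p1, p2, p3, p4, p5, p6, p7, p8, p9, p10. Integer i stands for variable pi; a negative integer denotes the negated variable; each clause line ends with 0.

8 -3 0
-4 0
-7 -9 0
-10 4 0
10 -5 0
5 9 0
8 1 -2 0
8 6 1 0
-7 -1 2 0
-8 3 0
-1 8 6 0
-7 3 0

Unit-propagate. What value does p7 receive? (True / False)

False

(NOT p4) stands alone — p4 = False.
From (p4 OR NOT p10) and p4 = False: p10 = False.
(NOT p5 OR p10): since p10 = False, the clause reduces to (NOT p5). p5 = False.
From (p5 OR p9) and p5 = False: p9 = True.
(NOT p7 OR NOT p9): since p9 = True, the clause reduces to (NOT p7). p7 = False.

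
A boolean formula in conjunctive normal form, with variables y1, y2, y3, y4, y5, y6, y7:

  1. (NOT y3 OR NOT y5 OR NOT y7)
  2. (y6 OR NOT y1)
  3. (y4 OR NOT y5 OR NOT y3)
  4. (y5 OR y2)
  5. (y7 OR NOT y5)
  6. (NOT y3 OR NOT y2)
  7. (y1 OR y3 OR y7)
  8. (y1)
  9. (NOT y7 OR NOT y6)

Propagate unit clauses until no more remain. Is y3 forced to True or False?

False

Unit clause (y1) sets y1 = True.
(NOT y1 OR y6) with y1 = True leaves only y6, so y6 = True.
In (NOT y7 OR NOT y6), NOT y6 is now false; NOT y7 must hold, so y7 = False.
From (NOT y5 OR y7) and y7 = False: y5 = False.
From (y5 OR y2) and y5 = False: y2 = True.
From (NOT y3 OR NOT y2) and y2 = True: y3 = False.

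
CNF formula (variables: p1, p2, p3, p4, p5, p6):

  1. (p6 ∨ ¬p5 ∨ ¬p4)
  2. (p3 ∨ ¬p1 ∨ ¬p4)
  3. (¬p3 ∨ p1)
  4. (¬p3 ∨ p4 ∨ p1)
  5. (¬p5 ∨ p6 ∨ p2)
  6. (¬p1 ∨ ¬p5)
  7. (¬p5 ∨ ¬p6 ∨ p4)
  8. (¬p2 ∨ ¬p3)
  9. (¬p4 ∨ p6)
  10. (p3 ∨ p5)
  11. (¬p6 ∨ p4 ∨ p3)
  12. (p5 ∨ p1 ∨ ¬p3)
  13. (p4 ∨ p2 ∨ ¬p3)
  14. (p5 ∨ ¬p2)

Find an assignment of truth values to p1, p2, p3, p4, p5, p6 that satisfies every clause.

p1 = True, p2 = False, p3 = True, p4 = True, p5 = False, p6 = True

Check each clause:
  1. (¬p4 ∨ ¬p5 ∨ p6) — ¬p5 is true.
  2. (¬p4 ∨ p3 ∨ ¬p1) — p3 is true.
  3. (¬p3 ∨ p1) — p1 is true.
  4. (¬p3 ∨ p4 ∨ p1) — p1 is true.
  5. (p2 ∨ p6 ∨ ¬p5) — ¬p5 is true.
  6. (¬p5 ∨ ¬p1) — ¬p5 is true.
  7. (¬p6 ∨ ¬p5 ∨ p4) — ¬p5 is true.
  8. (¬p3 ∨ ¬p2) — ¬p2 is true.
  9. (¬p4 ∨ p6) — p6 is true.
  10. (p3 ∨ p5) — p3 is true.
  11. (p3 ∨ ¬p6 ∨ p4) — p3 is true.
  12. (p1 ∨ p5 ∨ ¬p3) — p1 is true.
  13. (¬p3 ∨ p2 ∨ p4) — p4 is true.
  14. (p5 ∨ ¬p2) — ¬p2 is true.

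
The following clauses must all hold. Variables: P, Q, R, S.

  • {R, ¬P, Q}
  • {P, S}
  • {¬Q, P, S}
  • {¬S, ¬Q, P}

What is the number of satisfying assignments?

The models are:
  P=F Q=F R=F S=T
  P=F Q=F R=T S=T
  P=T Q=F R=T S=F
  P=T Q=F R=T S=T
  P=T Q=T R=F S=F
  P=T Q=T R=F S=T
  P=T Q=T R=T S=F
  P=T Q=T R=T S=T
Count: 8.

8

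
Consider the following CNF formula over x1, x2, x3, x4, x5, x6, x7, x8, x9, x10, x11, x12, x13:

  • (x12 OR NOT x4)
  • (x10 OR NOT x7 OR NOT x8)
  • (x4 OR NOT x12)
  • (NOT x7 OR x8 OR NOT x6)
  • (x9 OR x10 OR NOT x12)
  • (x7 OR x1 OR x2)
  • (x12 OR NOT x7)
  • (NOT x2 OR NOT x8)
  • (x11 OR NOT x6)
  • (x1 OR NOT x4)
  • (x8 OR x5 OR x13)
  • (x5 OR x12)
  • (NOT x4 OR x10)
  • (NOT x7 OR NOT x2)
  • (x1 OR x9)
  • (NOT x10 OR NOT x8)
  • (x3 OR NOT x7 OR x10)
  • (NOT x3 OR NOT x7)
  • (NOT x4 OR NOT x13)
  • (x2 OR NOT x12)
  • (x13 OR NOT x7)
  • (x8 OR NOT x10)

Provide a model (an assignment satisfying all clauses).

x1=T, x2=T, x3=T, x4=F, x5=T, x6=T, x7=F, x8=F, x9=F, x10=F, x11=T, x12=F, x13=T

Check each clause:
  1. (x12 OR NOT x4) — NOT x4 is true.
  2. (NOT x7 OR NOT x8 OR x10) — NOT x8 is true.
  3. (x4 OR NOT x12) — NOT x12 is true.
  4. (x8 OR NOT x6 OR NOT x7) — NOT x7 is true.
  5. (x9 OR NOT x12 OR x10) — NOT x12 is true.
  6. (x7 OR x2 OR x1) — x1 is true.
  7. (x12 OR NOT x7) — NOT x7 is true.
  8. (NOT x2 OR NOT x8) — NOT x8 is true.
  9. (x11 OR NOT x6) — x11 is true.
  10. (NOT x4 OR x1) — x1 is true.
  11. (x13 OR x8 OR x5) — x5 is true.
  12. (x5 OR x12) — x5 is true.
  13. (NOT x4 OR x10) — NOT x4 is true.
  14. (NOT x2 OR NOT x7) — NOT x7 is true.
  15. (x1 OR x9) — x1 is true.
  16. (NOT x8 OR NOT x10) — NOT x8 is true.
  17. (x3 OR NOT x7 OR x10) — NOT x7 is true.
  18. (NOT x3 OR NOT x7) — NOT x7 is true.
  19. (NOT x13 OR NOT x4) — NOT x4 is true.
  20. (x2 OR NOT x12) — x2 is true.
  21. (NOT x7 OR x13) — NOT x7 is true.
  22. (NOT x10 OR x8) — NOT x10 is true.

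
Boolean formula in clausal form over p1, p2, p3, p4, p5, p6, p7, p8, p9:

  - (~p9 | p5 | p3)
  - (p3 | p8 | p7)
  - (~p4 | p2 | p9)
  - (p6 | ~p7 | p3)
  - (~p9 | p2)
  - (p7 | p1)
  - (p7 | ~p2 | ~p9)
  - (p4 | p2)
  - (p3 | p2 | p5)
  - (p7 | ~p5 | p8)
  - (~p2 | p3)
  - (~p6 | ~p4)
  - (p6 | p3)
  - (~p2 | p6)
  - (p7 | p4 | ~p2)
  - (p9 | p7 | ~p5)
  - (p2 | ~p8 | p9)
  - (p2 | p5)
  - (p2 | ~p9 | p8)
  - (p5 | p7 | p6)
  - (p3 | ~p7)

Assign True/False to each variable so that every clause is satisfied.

p1=True, p2=True, p3=True, p4=False, p5=False, p6=True, p7=True, p8=False, p9=False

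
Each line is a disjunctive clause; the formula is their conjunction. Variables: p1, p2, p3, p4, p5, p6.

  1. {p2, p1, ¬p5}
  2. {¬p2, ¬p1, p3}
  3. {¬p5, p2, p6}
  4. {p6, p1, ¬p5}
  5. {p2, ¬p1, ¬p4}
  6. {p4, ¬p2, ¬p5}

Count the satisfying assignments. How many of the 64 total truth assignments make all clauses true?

Case analysis on p2 and p1:
  p2=1, p1=1: p6 free; 3 ways for (p3,p4,p5) × 2^1 = 6.
  p2=1, p1=0: p3 free; 5 ways for (p4,p5,p6) × 2^1 = 10.
  p2=0, p1=1: p3 free; 3 ways for (p4,p5,p6) × 2^1 = 6.
  p2=0, p1=0: forces p5=0; p3, p4, p6 free → 2^3 = 8.
Total: 6 + 10 + 6 + 8 = 30.

30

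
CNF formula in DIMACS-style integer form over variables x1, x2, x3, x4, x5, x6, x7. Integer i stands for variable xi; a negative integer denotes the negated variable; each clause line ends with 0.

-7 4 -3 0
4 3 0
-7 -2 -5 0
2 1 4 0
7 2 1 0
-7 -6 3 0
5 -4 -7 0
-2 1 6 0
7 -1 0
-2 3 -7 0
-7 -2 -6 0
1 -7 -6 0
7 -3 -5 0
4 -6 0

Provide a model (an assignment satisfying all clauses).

x1 = True  x2 = False  x3 = False  x4 = True  x5 = True  x6 = False  x7 = True

Check each clause:
  1. (x4 | ~x7 | ~x3) — x4 is true.
  2. (x4 | x3) — x4 is true.
  3. (~x7 | ~x5 | ~x2) — ~x2 is true.
  4. (x1 | x4 | x2) — x1 is true.
  5. (x1 | x7 | x2) — x1 is true.
  6. (~x6 | ~x7 | x3) — ~x6 is true.
  7. (~x7 | x5 | ~x4) — x5 is true.
  8. (x6 | x1 | ~x2) — x1 is true.
  9. (x7 | ~x1) — x7 is true.
  10. (~x7 | ~x2 | x3) — ~x2 is true.
  11. (~x6 | ~x7 | ~x2) — ~x6 is true.
  12. (~x7 | x1 | ~x6) — x1 is true.
  13. (~x3 | x7 | ~x5) — ~x3 is true.
  14. (~x6 | x4) — ~x6 is true.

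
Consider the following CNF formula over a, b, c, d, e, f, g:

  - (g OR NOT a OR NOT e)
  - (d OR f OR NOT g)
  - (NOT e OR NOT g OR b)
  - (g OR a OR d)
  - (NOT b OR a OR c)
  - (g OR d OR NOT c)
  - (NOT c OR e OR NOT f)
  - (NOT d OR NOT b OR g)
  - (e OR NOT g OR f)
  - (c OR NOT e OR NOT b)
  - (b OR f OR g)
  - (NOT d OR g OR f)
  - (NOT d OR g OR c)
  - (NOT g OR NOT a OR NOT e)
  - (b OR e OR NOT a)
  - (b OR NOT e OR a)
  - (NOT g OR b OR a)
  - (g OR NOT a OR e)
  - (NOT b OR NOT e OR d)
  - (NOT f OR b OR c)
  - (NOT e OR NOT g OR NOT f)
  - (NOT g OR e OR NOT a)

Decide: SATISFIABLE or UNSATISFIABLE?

SATISFIABLE

Branch on a: take a = False.
For the remaining variables, b = True, c = True, d = True, e = True, f = False, g = True works.
So a = F, b = T, c = T, d = T, e = T, f = F, g = T is a satisfying assignment.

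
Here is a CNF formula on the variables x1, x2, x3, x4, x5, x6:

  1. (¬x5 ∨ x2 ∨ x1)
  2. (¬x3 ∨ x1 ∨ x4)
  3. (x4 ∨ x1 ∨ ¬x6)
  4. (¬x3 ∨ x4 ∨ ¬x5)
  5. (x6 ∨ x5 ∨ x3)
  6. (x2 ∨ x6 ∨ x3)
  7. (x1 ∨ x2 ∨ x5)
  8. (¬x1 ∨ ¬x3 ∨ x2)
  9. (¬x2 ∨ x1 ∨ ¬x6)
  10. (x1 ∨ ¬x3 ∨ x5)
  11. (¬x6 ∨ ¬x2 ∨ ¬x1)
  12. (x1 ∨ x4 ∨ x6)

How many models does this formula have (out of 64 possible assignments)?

Case analysis on x1 and x2:
  x1=T, x2=T: 5 of the 16 assignments to (x3,x4,x5,x6) work.
  x1=T, x2=F: remaining (x3,x4,x5,x6) ∈ {(F,F,F,T); (F,F,T,T); (F,T,F,T); (F,T,T,T)} — 4.
  x1=F, x2=T: remaining (x3,x4,x5,x6) ∈ {(F,T,T,F); (T,T,T,F)} — 2.
  x1=F, x2=F: a clause becomes empty — 0.
Total: 5 + 4 + 2 + 0 = 11.

11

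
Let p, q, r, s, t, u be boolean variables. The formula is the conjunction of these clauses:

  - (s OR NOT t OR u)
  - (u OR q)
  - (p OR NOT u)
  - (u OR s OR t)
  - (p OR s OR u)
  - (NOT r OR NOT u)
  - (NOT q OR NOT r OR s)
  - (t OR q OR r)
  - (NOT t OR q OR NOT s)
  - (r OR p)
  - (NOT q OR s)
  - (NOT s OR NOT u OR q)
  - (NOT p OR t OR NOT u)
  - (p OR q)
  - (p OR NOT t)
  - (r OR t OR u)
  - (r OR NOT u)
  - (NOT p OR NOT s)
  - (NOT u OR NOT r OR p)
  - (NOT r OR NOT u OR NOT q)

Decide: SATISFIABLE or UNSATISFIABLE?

Branch on p: take p = False.
  then u is forced to False.
  then q is forced to True.
  then s is forced to True.
  then r is forced to True.
  then t is forced to False.
Every clause has at least one true literal under this assignment.
So p=0  q=1  r=1  s=1  t=0  u=0 is a satisfying assignment.

SATISFIABLE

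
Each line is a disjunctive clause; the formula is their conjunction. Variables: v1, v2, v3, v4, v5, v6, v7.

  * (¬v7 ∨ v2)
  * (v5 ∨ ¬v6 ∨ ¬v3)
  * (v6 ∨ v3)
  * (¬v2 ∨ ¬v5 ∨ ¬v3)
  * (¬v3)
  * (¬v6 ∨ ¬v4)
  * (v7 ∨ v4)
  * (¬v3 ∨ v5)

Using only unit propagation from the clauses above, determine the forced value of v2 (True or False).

(¬v3) is a unit clause: v3 = False.
(v6 ∨ v3): since v3 = False, the clause reduces to (v6). v6 = True.
From (¬v6 ∨ ¬v4) and v6 = True: v4 = False.
In (v4 ∨ v7), v4 is now false; v7 must hold, so v7 = True.
From (¬v7 ∨ v2) and v7 = True: v2 = True.

True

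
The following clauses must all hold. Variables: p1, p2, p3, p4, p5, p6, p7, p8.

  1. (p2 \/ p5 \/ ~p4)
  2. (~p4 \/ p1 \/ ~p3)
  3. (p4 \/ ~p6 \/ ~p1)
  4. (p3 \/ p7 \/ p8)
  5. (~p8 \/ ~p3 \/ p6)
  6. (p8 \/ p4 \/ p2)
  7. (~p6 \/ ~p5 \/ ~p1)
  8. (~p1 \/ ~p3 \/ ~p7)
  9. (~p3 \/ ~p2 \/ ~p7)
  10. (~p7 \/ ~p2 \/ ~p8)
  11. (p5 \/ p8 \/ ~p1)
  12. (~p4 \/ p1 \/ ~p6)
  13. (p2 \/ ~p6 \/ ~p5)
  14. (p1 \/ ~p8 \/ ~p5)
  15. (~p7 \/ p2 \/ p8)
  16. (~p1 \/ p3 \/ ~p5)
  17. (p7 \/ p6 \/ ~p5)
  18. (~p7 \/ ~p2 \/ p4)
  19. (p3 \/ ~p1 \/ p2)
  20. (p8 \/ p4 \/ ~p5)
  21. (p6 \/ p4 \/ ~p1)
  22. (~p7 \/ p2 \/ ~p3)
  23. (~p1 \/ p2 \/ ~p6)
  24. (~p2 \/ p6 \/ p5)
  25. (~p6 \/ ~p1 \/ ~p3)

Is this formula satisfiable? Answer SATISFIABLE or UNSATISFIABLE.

SATISFIABLE

Branch on p1: take p1 = False.
The remaining clauses are satisfied by p2 = True, p3 = True, p4 = False, p5 = False, p6 = True, p7 = False, p8 = False.
So p1 = 0, p2 = 1, p3 = 1, p4 = 0, p5 = 0, p6 = 1, p7 = 0, p8 = 0 is a satisfying assignment.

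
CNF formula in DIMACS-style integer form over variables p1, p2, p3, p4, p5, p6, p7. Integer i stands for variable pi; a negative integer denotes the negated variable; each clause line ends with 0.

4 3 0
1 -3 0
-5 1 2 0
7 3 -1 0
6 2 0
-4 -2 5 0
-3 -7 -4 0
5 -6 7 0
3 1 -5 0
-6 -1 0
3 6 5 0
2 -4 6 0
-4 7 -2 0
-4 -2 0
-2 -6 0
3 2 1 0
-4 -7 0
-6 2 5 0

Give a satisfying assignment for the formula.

p1=True, p2=True, p3=True, p4=False, p5=True, p6=False, p7=True

Branch on p1: take p1 = True.
  then p6 is forced to False.
  then p2 is forced to True.
  then p4 is forced to False.
  then p3 is forced to True.
p5, p7 are now unconstrained; take p5 = True, p7 = True.
Every clause has at least one true literal under this assignment.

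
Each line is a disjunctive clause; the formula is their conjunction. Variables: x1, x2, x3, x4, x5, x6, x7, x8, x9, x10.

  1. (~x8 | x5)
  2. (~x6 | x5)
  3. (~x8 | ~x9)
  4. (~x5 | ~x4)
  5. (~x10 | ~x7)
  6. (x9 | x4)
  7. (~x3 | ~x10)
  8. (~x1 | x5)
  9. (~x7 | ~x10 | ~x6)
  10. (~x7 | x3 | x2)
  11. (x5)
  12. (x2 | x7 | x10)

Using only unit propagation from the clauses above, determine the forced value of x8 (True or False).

False

Unit clause (x5) sets x5 = True.
(~x5 | ~x4): since x5 = True, the clause reduces to (~x4). x4 = False.
(x9 | x4): since x4 = False, the clause reduces to (x9). x9 = True.
(~x8 | ~x9): since x9 = True, the clause reduces to (~x8). x8 = False.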